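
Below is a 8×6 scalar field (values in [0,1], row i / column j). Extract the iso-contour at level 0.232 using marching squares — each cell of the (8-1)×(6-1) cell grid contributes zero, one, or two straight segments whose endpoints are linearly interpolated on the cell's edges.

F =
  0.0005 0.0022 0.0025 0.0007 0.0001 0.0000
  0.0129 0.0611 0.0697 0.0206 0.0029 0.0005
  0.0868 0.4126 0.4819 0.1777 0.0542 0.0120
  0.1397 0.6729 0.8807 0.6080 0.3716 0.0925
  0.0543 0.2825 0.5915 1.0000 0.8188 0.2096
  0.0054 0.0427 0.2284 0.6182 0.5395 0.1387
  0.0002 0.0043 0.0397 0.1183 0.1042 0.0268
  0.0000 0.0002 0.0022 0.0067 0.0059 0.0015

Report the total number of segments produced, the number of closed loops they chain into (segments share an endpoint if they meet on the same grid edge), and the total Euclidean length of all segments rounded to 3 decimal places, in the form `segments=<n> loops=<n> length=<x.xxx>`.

cell (1,0): code 0100 → (1.486,1.000)–(2.000,0.446)
cell (1,1): code 1100 → (1.394,2.000)–(1.486,1.000)
cell (1,2): code 1000 → (2.000,2.821)–(1.394,2.000)
cell (2,0): code 0110 → (2.000,0.446)–(3.000,0.173)
cell (2,2): code 1101 → (2.126,3.000)–(2.000,2.821)
cell (2,3): code 1100 → (2.560,4.000)–(2.126,3.000)
cell (2,4): code 1000 → (3.000,4.500)–(2.560,4.000)
cell (3,0): code 0110 → (3.000,0.173)–(4.000,0.779)
cell (3,4): code 1001 → (4.000,4.963)–(3.000,4.500)
cell (4,0): code 0010 → (4.000,0.779)–(4.211,1.000)
cell (4,1): code 0011 → (4.211,1.000)–(4.990,2.000)
cell (4,2): code 0111 → (4.990,2.000)–(5.000,2.009)
cell (4,4): code 1001 → (5.000,4.767)–(4.000,4.963)
cell (5,2): code 0010 → (5.000,2.009)–(5.773,3.000)
cell (5,3): code 0011 → (5.773,3.000)–(5.706,4.000)
cell (5,4): code 0001 → (5.706,4.000)–(5.000,4.767)
total: 16 segments, chained into 1 closed loop(s), length Σ = 13.970832

segments=16 loops=1 length=13.971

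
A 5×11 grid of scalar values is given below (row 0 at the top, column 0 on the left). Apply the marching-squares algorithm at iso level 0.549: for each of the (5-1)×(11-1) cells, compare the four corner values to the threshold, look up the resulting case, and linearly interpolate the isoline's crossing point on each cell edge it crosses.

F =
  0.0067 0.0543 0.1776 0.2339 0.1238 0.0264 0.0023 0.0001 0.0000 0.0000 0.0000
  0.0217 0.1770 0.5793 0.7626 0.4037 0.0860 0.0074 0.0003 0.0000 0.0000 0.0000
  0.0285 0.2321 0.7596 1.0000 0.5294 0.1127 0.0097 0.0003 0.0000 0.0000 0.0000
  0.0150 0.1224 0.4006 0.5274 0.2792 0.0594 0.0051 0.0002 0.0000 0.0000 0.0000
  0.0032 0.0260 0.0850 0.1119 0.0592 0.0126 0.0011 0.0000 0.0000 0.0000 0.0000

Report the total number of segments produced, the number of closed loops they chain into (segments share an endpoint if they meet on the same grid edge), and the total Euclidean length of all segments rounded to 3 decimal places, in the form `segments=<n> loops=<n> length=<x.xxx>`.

cell (0,1): code 0100 → (0.925,2.000)–(1.000,1.925)
cell (0,2): code 1100 → (0.596,3.000)–(0.925,2.000)
cell (0,3): code 1000 → (1.000,3.595)–(0.596,3.000)
cell (1,1): code 0110 → (1.000,1.925)–(2.000,1.601)
cell (1,3): code 1001 → (2.000,3.958)–(1.000,3.595)
cell (2,1): code 0010 → (2.000,1.601)–(2.587,2.000)
cell (2,2): code 0011 → (2.587,2.000)–(2.954,3.000)
cell (2,3): code 0001 → (2.954,3.000)–(2.000,3.958)
total: 8 segments, chained into 1 closed loop(s), length Σ = 7.121081

segments=8 loops=1 length=7.121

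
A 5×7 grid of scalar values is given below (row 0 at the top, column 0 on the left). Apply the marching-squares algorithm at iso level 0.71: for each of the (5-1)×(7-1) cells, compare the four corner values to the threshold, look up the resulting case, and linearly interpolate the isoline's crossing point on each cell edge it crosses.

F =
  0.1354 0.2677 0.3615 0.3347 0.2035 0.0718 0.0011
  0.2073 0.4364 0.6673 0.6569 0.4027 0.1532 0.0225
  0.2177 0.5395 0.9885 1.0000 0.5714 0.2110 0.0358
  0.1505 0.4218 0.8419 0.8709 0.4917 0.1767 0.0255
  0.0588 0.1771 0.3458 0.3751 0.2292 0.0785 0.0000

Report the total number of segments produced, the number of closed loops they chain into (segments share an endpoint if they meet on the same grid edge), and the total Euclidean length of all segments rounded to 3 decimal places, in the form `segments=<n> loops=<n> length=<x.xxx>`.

cell (1,1): code 0100 → (1.133,2.000)–(2.000,1.380)
cell (1,2): code 1100 → (1.155,3.000)–(1.133,2.000)
cell (1,3): code 1000 → (2.000,3.677)–(1.155,3.000)
cell (2,1): code 0110 → (2.000,1.380)–(3.000,1.686)
cell (2,3): code 1001 → (3.000,3.424)–(2.000,3.677)
cell (3,1): code 0010 → (3.000,1.686)–(3.266,2.000)
cell (3,2): code 0011 → (3.266,2.000)–(3.325,3.000)
cell (3,3): code 0001 → (3.325,3.000)–(3.000,3.424)
total: 8 segments, chained into 1 closed loop(s), length Σ = 7.173544

segments=8 loops=1 length=7.174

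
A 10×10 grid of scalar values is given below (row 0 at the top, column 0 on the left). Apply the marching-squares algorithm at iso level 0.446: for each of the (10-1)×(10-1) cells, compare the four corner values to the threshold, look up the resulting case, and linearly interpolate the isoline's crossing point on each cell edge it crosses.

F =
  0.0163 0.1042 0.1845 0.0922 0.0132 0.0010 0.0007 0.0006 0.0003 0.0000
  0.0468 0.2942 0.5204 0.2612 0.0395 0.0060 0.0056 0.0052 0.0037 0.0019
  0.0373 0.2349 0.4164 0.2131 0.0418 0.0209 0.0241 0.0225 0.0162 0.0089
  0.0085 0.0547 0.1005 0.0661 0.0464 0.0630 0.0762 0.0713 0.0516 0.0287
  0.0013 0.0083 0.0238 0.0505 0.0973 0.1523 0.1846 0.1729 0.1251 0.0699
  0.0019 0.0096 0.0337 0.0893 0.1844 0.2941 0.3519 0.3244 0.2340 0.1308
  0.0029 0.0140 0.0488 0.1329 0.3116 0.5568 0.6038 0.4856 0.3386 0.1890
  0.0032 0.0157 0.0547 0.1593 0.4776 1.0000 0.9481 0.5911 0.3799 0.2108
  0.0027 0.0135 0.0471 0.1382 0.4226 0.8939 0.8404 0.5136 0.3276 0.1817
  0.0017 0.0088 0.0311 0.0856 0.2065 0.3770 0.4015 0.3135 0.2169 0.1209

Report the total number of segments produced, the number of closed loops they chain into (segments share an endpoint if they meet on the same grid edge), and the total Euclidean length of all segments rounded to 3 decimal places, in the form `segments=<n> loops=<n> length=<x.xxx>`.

cell (0,1): code 0100 → (0.779,2.000)–(1.000,1.671)
cell (0,2): code 1000 → (1.000,2.287)–(0.779,2.000)
cell (1,1): code 0010 → (1.000,1.671)–(1.715,2.000)
cell (1,2): code 0001 → (1.715,2.000)–(1.000,2.287)
cell (5,4): code 0100 → (5.578,5.000)–(6.000,4.548)
cell (5,5): code 1100 → (5.374,6.000)–(5.578,5.000)
cell (5,6): code 1100 → (5.754,7.000)–(5.374,6.000)
cell (5,7): code 1000 → (6.000,7.269)–(5.754,7.000)
cell (6,3): code 0100 → (6.810,4.000)–(7.000,3.901)
cell (6,4): code 1110 → (6.000,4.548)–(6.810,4.000)
cell (6,7): code 1001 → (7.000,7.687)–(6.000,7.269)
cell (7,3): code 0010 → (7.000,3.901)–(7.575,4.000)
cell (7,4): code 0111 → (7.575,4.000)–(8.000,4.050)
cell (7,7): code 1001 → (8.000,7.363)–(7.000,7.687)
cell (8,4): code 0010 → (8.000,4.050)–(8.867,5.000)
cell (8,5): code 0011 → (8.867,5.000)–(8.899,6.000)
cell (8,6): code 0011 → (8.899,6.000)–(8.338,7.000)
cell (8,7): code 0001 → (8.338,7.000)–(8.000,7.363)
total: 18 segments, chained into 2 closed loop(s), length Σ = 13.658667

segments=18 loops=2 length=13.659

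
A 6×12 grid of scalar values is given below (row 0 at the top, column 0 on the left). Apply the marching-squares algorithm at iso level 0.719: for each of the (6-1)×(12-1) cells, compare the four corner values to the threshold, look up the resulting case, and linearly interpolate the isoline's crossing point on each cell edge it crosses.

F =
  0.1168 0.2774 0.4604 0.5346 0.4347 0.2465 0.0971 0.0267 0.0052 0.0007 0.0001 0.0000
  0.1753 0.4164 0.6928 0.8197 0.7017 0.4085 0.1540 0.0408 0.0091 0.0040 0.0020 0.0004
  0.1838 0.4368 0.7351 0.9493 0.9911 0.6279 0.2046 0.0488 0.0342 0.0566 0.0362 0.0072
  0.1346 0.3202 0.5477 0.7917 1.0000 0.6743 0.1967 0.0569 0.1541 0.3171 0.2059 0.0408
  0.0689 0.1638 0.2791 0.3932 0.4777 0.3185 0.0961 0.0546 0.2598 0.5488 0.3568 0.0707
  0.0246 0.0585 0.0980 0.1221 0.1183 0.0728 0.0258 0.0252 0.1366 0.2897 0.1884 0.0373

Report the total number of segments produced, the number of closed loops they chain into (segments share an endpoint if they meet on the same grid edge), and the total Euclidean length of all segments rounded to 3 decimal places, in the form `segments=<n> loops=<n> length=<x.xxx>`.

segments=12 loops=1 length=8.878

cell (0,2): code 0100 → (0.647,3.000)–(1.000,2.206)
cell (0,3): code 1000 → (1.000,3.853)–(0.647,3.000)
cell (1,1): code 0100 → (1.619,2.000)–(2.000,1.946)
cell (1,2): code 1110 → (1.000,2.206)–(1.619,2.000)
cell (1,3): code 1101 → (1.060,4.000)–(1.000,3.853)
cell (1,4): code 1000 → (2.000,4.749)–(1.060,4.000)
cell (2,1): code 0010 → (2.000,1.946)–(2.086,2.000)
cell (2,2): code 0111 → (2.086,2.000)–(3.000,2.702)
cell (2,4): code 1001 → (3.000,4.863)–(2.000,4.749)
cell (3,2): code 0010 → (3.000,2.702)–(3.182,3.000)
cell (3,3): code 0011 → (3.182,3.000)–(3.538,4.000)
cell (3,4): code 0001 → (3.538,4.000)–(3.000,4.863)
total: 12 segments, chained into 1 closed loop(s), length Σ = 8.877955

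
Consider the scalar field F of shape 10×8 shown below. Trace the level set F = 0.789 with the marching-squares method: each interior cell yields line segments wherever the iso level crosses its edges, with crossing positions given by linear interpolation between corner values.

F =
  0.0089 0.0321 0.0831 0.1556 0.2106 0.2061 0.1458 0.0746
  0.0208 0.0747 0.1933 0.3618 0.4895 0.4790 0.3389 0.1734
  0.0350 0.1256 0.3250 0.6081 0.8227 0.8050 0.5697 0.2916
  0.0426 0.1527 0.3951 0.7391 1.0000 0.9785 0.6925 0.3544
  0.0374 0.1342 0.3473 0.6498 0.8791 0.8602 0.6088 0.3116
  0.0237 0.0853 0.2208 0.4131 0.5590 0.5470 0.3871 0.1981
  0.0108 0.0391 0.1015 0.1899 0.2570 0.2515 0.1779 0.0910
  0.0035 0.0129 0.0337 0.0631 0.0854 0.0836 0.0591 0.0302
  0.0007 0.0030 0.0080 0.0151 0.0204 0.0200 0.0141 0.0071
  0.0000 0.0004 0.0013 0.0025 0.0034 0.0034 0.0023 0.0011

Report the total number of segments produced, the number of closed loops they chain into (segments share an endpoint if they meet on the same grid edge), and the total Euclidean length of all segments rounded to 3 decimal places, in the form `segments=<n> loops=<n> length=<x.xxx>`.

segments=10 loops=1 length=7.630

cell (1,3): code 0100 → (1.899,4.000)–(2.000,3.843)
cell (1,4): code 1100 → (1.951,5.000)–(1.899,4.000)
cell (1,5): code 1000 → (2.000,5.068)–(1.951,5.000)
cell (2,3): code 0110 → (2.000,3.843)–(3.000,3.191)
cell (2,5): code 1001 → (3.000,5.663)–(2.000,5.068)
cell (3,3): code 0110 → (3.000,3.191)–(4.000,3.607)
cell (3,5): code 1001 → (4.000,5.283)–(3.000,5.663)
cell (4,3): code 0010 → (4.000,3.607)–(4.281,4.000)
cell (4,4): code 0011 → (4.281,4.000)–(4.227,5.000)
cell (4,5): code 0001 → (4.227,5.000)–(4.000,5.283)
total: 10 segments, chained into 1 closed loop(s), length Σ = 7.629558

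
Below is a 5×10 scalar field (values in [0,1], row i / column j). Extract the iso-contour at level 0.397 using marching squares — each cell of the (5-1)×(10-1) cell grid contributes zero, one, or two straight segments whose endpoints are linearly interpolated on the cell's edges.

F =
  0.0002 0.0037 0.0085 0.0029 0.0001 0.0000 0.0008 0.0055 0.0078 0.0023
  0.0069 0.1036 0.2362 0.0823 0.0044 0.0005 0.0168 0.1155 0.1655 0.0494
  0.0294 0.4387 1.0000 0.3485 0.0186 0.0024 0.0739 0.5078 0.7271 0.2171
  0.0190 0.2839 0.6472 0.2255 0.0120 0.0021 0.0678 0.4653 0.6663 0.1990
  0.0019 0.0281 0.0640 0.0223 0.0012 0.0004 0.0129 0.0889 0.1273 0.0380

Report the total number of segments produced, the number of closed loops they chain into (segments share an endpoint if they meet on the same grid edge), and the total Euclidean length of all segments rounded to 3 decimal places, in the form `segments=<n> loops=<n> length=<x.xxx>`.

cell (1,0): code 0100 → (1.876,1.000)–(2.000,0.898)
cell (1,1): code 1100 → (1.211,2.000)–(1.876,1.000)
cell (1,2): code 1000 → (2.000,2.926)–(1.211,2.000)
cell (1,6): code 0100 → (1.718,7.000)–(2.000,6.745)
cell (1,7): code 1100 → (1.412,8.000)–(1.718,7.000)
cell (1,8): code 1000 → (2.000,8.647)–(1.412,8.000)
cell (2,0): code 0010 → (2.000,0.898)–(2.269,1.000)
cell (2,1): code 0111 → (2.269,1.000)–(3.000,1.311)
cell (2,2): code 1001 → (3.000,2.593)–(2.000,2.926)
cell (2,6): code 0110 → (2.000,6.745)–(3.000,6.828)
cell (2,8): code 1001 → (3.000,8.576)–(2.000,8.647)
cell (3,1): code 0010 → (3.000,1.311)–(3.429,2.000)
cell (3,2): code 0001 → (3.429,2.000)–(3.000,2.593)
cell (3,6): code 0010 → (3.000,6.828)–(3.181,7.000)
cell (3,7): code 0011 → (3.181,7.000)–(3.500,8.000)
cell (3,8): code 0001 → (3.500,8.000)–(3.000,8.576)
total: 16 segments, chained into 2 closed loop(s), length Σ = 12.626444

segments=16 loops=2 length=12.626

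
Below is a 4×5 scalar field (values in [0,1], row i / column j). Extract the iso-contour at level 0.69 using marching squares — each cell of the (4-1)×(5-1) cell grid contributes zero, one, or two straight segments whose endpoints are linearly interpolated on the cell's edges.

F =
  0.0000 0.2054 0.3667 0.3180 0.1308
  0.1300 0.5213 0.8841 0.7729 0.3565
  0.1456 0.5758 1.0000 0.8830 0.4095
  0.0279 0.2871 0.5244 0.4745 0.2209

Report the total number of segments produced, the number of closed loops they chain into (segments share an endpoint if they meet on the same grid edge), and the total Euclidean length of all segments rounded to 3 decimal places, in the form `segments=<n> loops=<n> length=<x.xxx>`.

cell (0,1): code 0100 → (0.625,2.000)–(1.000,1.465)
cell (0,2): code 1100 → (0.818,3.000)–(0.625,2.000)
cell (0,3): code 1000 → (1.000,3.199)–(0.818,3.000)
cell (1,1): code 0110 → (1.000,1.465)–(2.000,1.269)
cell (1,3): code 1001 → (2.000,3.408)–(1.000,3.199)
cell (2,1): code 0010 → (2.000,1.269)–(2.652,2.000)
cell (2,2): code 0011 → (2.652,2.000)–(2.472,3.000)
cell (2,3): code 0001 → (2.472,3.000)–(2.000,3.408)
total: 8 segments, chained into 1 closed loop(s), length Σ = 6.601434

segments=8 loops=1 length=6.601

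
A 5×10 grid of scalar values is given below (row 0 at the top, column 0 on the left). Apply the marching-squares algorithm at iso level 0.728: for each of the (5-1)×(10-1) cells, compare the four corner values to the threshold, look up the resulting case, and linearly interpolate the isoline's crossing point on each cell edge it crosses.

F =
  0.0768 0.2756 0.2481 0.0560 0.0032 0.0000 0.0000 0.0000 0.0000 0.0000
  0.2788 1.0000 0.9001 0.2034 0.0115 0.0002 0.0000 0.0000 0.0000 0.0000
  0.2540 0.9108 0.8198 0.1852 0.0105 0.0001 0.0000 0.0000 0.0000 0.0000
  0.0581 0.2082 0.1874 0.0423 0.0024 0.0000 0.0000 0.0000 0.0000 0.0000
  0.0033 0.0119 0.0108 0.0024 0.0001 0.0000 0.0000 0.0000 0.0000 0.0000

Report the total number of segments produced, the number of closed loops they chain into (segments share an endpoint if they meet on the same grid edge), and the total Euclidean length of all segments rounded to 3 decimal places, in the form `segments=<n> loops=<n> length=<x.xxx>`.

segments=8 loops=1 length=5.503

cell (0,0): code 0100 → (0.625,1.000)–(1.000,0.623)
cell (0,1): code 1100 → (0.736,2.000)–(0.625,1.000)
cell (0,2): code 1000 → (1.000,2.247)–(0.736,2.000)
cell (1,0): code 0110 → (1.000,0.623)–(2.000,0.722)
cell (1,2): code 1001 → (2.000,2.145)–(1.000,2.247)
cell (2,0): code 0010 → (2.000,0.722)–(2.260,1.000)
cell (2,1): code 0011 → (2.260,1.000)–(2.145,2.000)
cell (2,2): code 0001 → (2.145,2.000)–(2.000,2.145)
total: 8 segments, chained into 1 closed loop(s), length Σ = 5.502521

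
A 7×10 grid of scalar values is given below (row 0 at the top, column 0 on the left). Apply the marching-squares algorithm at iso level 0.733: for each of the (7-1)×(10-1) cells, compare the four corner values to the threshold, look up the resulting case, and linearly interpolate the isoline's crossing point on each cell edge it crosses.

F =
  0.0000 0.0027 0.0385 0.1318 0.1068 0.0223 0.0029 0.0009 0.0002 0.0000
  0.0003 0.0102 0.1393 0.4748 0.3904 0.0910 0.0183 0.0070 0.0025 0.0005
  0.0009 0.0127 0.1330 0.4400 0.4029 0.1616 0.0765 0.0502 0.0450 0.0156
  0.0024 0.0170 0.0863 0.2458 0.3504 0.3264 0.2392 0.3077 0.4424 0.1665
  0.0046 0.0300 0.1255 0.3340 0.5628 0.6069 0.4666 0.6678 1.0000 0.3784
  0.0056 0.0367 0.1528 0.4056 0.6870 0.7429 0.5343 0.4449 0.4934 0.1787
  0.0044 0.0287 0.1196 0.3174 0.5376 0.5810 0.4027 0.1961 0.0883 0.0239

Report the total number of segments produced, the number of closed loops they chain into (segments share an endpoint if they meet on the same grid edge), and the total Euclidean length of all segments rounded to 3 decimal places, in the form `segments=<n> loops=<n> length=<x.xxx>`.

segments=8 loops=2 length=3.763

cell (3,7): code 0100 → (3.521,8.000)–(4.000,7.196)
cell (3,8): code 1000 → (4.000,8.430)–(3.521,8.000)
cell (4,4): code 0100 → (4.927,5.000)–(5.000,4.823)
cell (4,5): code 1000 → (5.000,5.047)–(4.927,5.000)
cell (4,7): code 0010 → (4.000,7.196)–(4.527,8.000)
cell (4,8): code 0001 → (4.527,8.000)–(4.000,8.430)
cell (5,4): code 0010 → (5.000,4.823)–(5.061,5.000)
cell (5,5): code 0001 → (5.061,5.000)–(5.000,5.047)
total: 8 segments, chained into 2 closed loop(s), length Σ = 3.763000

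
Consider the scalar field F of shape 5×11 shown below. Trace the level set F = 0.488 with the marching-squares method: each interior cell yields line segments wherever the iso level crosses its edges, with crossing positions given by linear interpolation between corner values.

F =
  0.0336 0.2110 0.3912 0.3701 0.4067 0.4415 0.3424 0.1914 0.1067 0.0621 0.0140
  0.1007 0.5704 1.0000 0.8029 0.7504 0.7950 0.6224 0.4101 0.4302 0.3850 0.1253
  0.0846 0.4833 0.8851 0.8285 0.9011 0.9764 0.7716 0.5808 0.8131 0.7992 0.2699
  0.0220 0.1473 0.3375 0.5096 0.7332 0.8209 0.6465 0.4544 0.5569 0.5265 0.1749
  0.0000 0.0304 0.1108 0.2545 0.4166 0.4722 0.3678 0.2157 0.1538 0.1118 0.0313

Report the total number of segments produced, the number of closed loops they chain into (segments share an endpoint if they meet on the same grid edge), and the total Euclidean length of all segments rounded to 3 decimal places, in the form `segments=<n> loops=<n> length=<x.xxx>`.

segments=26 loops=1 length=21.236

cell (0,0): code 0100 → (0.771,1.000)–(1.000,0.825)
cell (0,1): code 1100 → (0.159,2.000)–(0.771,1.000)
cell (0,2): code 1100 → (0.272,3.000)–(0.159,2.000)
cell (0,3): code 1100 → (0.237,4.000)–(0.272,3.000)
cell (0,4): code 1100 → (0.132,5.000)–(0.237,4.000)
cell (0,5): code 1100 → (0.520,6.000)–(0.132,5.000)
cell (0,6): code 1000 → (1.000,6.633)–(0.520,6.000)
cell (1,0): code 0010 → (1.000,0.825)–(1.946,1.000)
cell (1,1): code 0111 → (1.946,1.000)–(2.000,1.012)
cell (1,6): code 1101 → (1.456,7.000)–(1.000,6.633)
cell (1,7): code 1100 → (1.151,8.000)–(1.456,7.000)
cell (1,8): code 1100 → (1.249,9.000)–(1.151,8.000)
cell (1,9): code 1000 → (2.000,9.588)–(1.249,9.000)
cell (2,1): code 0010 → (2.000,1.012)–(2.725,2.000)
cell (2,2): code 0111 → (2.725,2.000)–(3.000,2.874)
cell (2,6): code 1011 → (3.000,6.825)–(2.734,7.000)
cell (2,7): code 0111 → (2.734,7.000)–(3.000,7.328)
cell (2,9): code 1001 → (3.000,9.109)–(2.000,9.588)
cell (3,2): code 0010 → (3.000,2.874)–(3.085,3.000)
cell (3,3): code 0011 → (3.085,3.000)–(3.774,4.000)
cell (3,4): code 0011 → (3.774,4.000)–(3.955,5.000)
cell (3,5): code 0011 → (3.955,5.000)–(3.569,6.000)
cell (3,6): code 0001 → (3.569,6.000)–(3.000,6.825)
cell (3,7): code 0010 → (3.000,7.328)–(3.171,8.000)
cell (3,8): code 0011 → (3.171,8.000)–(3.093,9.000)
cell (3,9): code 0001 → (3.093,9.000)–(3.000,9.109)
total: 26 segments, chained into 1 closed loop(s), length Σ = 21.235941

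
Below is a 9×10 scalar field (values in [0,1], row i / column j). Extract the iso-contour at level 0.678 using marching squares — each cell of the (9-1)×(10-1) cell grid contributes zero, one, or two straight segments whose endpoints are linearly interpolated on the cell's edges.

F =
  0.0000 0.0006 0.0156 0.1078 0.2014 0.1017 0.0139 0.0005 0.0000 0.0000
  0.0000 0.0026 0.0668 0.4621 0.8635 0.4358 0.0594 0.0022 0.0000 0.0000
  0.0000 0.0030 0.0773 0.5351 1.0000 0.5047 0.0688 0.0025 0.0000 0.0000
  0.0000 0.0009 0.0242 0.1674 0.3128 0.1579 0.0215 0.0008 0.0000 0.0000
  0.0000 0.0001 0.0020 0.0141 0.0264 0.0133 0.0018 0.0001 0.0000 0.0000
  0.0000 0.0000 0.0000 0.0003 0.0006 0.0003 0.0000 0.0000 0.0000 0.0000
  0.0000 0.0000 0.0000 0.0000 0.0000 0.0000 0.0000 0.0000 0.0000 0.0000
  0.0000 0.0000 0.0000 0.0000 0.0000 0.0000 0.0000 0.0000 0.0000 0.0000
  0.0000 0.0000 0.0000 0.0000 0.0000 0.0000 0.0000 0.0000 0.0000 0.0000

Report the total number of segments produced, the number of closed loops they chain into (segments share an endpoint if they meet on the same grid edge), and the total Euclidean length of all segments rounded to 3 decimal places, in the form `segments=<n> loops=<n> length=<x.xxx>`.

cell (0,3): code 0100 → (0.720,4.000)–(1.000,3.538)
cell (0,4): code 1000 → (1.000,4.434)–(0.720,4.000)
cell (1,3): code 0110 → (1.000,3.538)–(2.000,3.307)
cell (1,4): code 1001 → (2.000,4.650)–(1.000,4.434)
cell (2,3): code 0010 → (2.000,3.307)–(2.469,4.000)
cell (2,4): code 0001 → (2.469,4.000)–(2.000,4.650)
total: 6 segments, chained into 1 closed loop(s), length Σ = 4.743733

segments=6 loops=1 length=4.744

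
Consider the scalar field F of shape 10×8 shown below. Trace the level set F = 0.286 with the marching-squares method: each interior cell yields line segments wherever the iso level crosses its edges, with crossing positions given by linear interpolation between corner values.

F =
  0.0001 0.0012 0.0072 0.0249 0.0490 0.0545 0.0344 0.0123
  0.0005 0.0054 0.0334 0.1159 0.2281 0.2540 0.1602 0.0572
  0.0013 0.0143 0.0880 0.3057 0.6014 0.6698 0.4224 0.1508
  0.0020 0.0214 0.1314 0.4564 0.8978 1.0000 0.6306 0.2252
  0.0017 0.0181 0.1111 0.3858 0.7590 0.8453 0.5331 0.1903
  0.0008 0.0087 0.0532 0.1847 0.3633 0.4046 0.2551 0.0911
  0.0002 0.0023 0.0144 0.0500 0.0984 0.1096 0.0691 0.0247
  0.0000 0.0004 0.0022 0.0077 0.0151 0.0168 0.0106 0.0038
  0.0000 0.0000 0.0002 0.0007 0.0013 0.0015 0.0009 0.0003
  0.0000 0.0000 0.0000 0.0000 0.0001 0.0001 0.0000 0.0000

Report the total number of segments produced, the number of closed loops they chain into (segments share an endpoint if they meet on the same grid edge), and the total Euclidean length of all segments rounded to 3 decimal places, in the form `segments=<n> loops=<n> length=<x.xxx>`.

cell (1,2): code 0100 → (1.896,3.000)–(2.000,2.910)
cell (1,3): code 1100 → (1.155,4.000)–(1.896,3.000)
cell (1,4): code 1100 → (1.077,5.000)–(1.155,4.000)
cell (1,5): code 1100 → (1.480,6.000)–(1.077,5.000)
cell (1,6): code 1000 → (2.000,6.502)–(1.480,6.000)
cell (2,2): code 0110 → (2.000,2.910)–(3.000,2.476)
cell (2,6): code 1001 → (3.000,6.850)–(2.000,6.502)
cell (3,2): code 0110 → (3.000,2.476)–(4.000,2.637)
cell (3,6): code 1001 → (4.000,6.721)–(3.000,6.850)
cell (4,2): code 0010 → (4.000,2.637)–(4.496,3.000)
cell (4,3): code 0111 → (4.496,3.000)–(5.000,3.567)
cell (4,5): code 1011 → (5.000,5.793)–(4.889,6.000)
cell (4,6): code 0001 → (4.889,6.000)–(4.000,6.721)
cell (5,3): code 0010 → (5.000,3.567)–(5.292,4.000)
cell (5,4): code 0011 → (5.292,4.000)–(5.402,5.000)
cell (5,5): code 0001 → (5.402,5.000)–(5.000,5.793)
total: 16 segments, chained into 1 closed loop(s), length Σ = 13.526706

segments=16 loops=1 length=13.527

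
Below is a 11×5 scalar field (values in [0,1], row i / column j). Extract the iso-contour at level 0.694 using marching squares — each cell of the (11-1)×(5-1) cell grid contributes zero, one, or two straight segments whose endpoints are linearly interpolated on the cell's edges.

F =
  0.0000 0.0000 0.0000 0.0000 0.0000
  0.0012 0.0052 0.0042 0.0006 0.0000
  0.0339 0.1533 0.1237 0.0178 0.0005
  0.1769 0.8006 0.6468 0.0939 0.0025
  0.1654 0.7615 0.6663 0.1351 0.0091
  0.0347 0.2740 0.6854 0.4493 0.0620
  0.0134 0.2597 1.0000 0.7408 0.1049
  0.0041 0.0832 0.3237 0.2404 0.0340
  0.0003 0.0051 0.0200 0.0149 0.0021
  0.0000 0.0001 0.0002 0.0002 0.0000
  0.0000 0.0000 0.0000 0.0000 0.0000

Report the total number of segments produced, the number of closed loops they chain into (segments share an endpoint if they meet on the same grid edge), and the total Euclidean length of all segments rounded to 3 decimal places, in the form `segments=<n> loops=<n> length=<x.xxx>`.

segments=12 loops=2 length=8.169

cell (2,0): code 0100 → (2.835,1.000)–(3.000,0.829)
cell (2,1): code 1000 → (3.000,1.693)–(2.835,1.000)
cell (3,0): code 0110 → (3.000,0.829)–(4.000,0.887)
cell (3,1): code 1001 → (4.000,1.709)–(3.000,1.693)
cell (4,0): code 0010 → (4.000,0.887)–(4.138,1.000)
cell (4,1): code 0001 → (4.138,1.000)–(4.000,1.709)
cell (5,1): code 0100 → (5.027,2.000)–(6.000,1.587)
cell (5,2): code 1100 → (5.839,3.000)–(5.027,2.000)
cell (5,3): code 1000 → (6.000,3.074)–(5.839,3.000)
cell (6,1): code 0010 → (6.000,1.587)–(6.452,2.000)
cell (6,2): code 0011 → (6.452,2.000)–(6.094,3.000)
cell (6,3): code 0001 → (6.094,3.000)–(6.000,3.074)
total: 12 segments, chained into 2 closed loop(s), length Σ = 8.168844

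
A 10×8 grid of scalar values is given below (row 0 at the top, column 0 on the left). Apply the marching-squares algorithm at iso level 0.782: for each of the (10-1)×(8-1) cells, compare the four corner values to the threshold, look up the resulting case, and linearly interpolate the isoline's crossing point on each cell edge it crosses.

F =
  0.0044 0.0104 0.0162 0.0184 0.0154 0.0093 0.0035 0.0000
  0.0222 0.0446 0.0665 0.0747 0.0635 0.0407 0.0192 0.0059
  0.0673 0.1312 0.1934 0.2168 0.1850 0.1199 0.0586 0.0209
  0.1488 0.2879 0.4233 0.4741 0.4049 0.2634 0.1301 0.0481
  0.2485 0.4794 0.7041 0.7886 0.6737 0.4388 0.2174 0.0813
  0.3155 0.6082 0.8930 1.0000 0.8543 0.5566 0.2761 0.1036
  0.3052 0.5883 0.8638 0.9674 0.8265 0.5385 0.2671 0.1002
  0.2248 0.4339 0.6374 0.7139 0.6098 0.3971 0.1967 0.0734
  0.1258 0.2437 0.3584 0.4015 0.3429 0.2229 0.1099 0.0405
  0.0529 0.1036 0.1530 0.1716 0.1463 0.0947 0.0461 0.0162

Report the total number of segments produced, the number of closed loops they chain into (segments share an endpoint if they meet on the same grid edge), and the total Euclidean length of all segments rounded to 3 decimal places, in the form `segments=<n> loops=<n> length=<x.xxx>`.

cell (3,2): code 0100 → (3.979,3.000)–(4.000,2.922)
cell (3,3): code 1000 → (4.000,3.057)–(3.979,3.000)
cell (4,1): code 0100 → (4.412,2.000)–(5.000,1.610)
cell (4,2): code 1110 → (4.000,2.922)–(4.412,2.000)
cell (4,3): code 1101 → (4.600,4.000)–(4.000,3.057)
cell (4,4): code 1000 → (5.000,4.243)–(4.600,4.000)
cell (5,1): code 0110 → (5.000,1.610)–(6.000,1.703)
cell (5,4): code 1001 → (6.000,4.155)–(5.000,4.243)
cell (6,1): code 0010 → (6.000,1.703)–(6.361,2.000)
cell (6,2): code 0011 → (6.361,2.000)–(6.731,3.000)
cell (6,3): code 0011 → (6.731,3.000)–(6.205,4.000)
cell (6,4): code 0001 → (6.205,4.000)–(6.000,4.155)
total: 12 segments, chained into 1 closed loop(s), length Σ = 8.371481

segments=12 loops=1 length=8.371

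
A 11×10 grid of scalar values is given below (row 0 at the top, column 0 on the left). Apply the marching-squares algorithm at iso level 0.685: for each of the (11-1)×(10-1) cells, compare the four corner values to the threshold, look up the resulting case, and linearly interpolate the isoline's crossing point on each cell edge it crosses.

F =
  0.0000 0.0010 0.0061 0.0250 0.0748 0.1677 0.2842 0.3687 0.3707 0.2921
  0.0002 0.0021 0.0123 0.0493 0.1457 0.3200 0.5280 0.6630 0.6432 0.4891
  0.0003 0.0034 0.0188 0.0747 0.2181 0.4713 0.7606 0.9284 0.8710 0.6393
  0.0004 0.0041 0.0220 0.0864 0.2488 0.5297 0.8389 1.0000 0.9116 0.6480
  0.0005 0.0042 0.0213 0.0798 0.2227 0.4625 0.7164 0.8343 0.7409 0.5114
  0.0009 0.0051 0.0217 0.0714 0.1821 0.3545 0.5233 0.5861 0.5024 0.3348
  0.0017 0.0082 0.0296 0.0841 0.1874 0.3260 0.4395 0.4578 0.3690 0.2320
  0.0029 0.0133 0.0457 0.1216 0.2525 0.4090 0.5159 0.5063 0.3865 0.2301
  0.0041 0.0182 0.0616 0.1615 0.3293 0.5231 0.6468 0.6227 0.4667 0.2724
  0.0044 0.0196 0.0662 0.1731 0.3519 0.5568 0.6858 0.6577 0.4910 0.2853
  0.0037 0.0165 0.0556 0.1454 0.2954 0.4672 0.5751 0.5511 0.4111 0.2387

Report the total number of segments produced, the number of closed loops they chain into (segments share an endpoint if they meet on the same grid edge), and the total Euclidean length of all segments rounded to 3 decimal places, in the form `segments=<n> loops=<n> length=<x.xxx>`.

segments=16 loops=2 length=10.796

cell (1,5): code 0100 → (1.675,6.000)–(2.000,5.739)
cell (1,6): code 1100 → (1.083,7.000)–(1.675,6.000)
cell (1,7): code 1100 → (1.183,8.000)–(1.083,7.000)
cell (1,8): code 1000 → (2.000,8.803)–(1.183,8.000)
cell (2,5): code 0110 → (2.000,5.739)–(3.000,5.502)
cell (2,8): code 1001 → (3.000,8.860)–(2.000,8.803)
cell (3,5): code 0110 → (3.000,5.502)–(4.000,5.876)
cell (3,8): code 1001 → (4.000,8.244)–(3.000,8.860)
cell (4,5): code 0010 → (4.000,5.876)–(4.163,6.000)
cell (4,6): code 0011 → (4.163,6.000)–(4.602,7.000)
cell (4,7): code 0011 → (4.602,7.000)–(4.234,8.000)
cell (4,8): code 0001 → (4.234,8.000)–(4.000,8.244)
cell (8,5): code 0100 → (8.979,6.000)–(9.000,5.994)
cell (8,6): code 1000 → (9.000,6.028)–(8.979,6.000)
cell (9,5): code 0010 → (9.000,5.994)–(9.007,6.000)
cell (9,6): code 0001 → (9.007,6.000)–(9.000,6.028)
total: 16 segments, chained into 2 closed loop(s), length Σ = 10.795751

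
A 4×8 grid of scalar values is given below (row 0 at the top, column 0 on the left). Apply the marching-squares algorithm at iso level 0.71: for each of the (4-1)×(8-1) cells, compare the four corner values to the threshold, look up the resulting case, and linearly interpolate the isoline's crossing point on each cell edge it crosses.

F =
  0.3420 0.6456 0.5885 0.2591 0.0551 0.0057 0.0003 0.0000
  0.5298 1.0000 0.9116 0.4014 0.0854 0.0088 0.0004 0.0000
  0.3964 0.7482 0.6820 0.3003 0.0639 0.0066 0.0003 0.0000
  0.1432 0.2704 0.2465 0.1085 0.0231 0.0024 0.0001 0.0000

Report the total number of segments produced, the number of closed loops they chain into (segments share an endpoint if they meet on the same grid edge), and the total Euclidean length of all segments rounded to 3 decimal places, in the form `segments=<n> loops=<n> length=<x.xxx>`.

segments=8 loops=1 length=6.024

cell (0,0): code 0100 → (0.182,1.000)–(1.000,0.383)
cell (0,1): code 1100 → (0.376,2.000)–(0.182,1.000)
cell (0,2): code 1000 → (1.000,2.395)–(0.376,2.000)
cell (1,0): code 0110 → (1.000,0.383)–(2.000,0.891)
cell (1,1): code 1011 → (2.000,1.577)–(1.878,2.000)
cell (1,2): code 0001 → (1.878,2.000)–(1.000,2.395)
cell (2,0): code 0010 → (2.000,0.891)–(2.080,1.000)
cell (2,1): code 0001 → (2.080,1.000)–(2.000,1.577)
total: 8 segments, chained into 1 closed loop(s), length Σ = 6.024103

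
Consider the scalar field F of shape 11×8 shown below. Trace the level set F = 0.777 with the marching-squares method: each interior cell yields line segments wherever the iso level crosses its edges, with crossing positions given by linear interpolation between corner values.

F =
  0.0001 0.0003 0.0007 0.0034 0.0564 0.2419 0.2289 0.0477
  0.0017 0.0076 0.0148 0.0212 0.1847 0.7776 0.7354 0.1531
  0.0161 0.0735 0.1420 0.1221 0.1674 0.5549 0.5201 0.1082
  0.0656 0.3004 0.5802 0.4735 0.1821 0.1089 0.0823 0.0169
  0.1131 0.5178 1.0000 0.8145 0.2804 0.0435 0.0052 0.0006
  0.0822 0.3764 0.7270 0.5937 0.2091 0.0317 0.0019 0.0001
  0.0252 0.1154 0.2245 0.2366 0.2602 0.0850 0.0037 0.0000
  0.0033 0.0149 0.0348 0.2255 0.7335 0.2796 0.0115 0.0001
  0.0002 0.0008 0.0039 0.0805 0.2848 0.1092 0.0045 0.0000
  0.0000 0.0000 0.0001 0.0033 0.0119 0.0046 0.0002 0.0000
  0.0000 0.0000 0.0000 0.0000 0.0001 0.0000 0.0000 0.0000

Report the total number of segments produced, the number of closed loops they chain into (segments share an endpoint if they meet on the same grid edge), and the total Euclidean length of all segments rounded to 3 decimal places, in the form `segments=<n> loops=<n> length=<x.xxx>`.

segments=10 loops=2 length=4.267

cell (0,4): code 0100 → (0.999,5.000)–(1.000,4.999)
cell (0,5): code 1000 → (1.000,5.014)–(0.999,5.000)
cell (1,4): code 0010 → (1.000,4.999)–(1.003,5.000)
cell (1,5): code 0001 → (1.003,5.000)–(1.000,5.014)
cell (3,1): code 0100 → (3.469,2.000)–(4.000,1.538)
cell (3,2): code 1100 → (3.890,3.000)–(3.469,2.000)
cell (3,3): code 1000 → (4.000,3.070)–(3.890,3.000)
cell (4,1): code 0010 → (4.000,1.538)–(4.817,2.000)
cell (4,2): code 0011 → (4.817,2.000)–(4.170,3.000)
cell (4,3): code 0001 → (4.170,3.000)–(4.000,3.070)
total: 10 segments, chained into 2 closed loop(s), length Σ = 4.266518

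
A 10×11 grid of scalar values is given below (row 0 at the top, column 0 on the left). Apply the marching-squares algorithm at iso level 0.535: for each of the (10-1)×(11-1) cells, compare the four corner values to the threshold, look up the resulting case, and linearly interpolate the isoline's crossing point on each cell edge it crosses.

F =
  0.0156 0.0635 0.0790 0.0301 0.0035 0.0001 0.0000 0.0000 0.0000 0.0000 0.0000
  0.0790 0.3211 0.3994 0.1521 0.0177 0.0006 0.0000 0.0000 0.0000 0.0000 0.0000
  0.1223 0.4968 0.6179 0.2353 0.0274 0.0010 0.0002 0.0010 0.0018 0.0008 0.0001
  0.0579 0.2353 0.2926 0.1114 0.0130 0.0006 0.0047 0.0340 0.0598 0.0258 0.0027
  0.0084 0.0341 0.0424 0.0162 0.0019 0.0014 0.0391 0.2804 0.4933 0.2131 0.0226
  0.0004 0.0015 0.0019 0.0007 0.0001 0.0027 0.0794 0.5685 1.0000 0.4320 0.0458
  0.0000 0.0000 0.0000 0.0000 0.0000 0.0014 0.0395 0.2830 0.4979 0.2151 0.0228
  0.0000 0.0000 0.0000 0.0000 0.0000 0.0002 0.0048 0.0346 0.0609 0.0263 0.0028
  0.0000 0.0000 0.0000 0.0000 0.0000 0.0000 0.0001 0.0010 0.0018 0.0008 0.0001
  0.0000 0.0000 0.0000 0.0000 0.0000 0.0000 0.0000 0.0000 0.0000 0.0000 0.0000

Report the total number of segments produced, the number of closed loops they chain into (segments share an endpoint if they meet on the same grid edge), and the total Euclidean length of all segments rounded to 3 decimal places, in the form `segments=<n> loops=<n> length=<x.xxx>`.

segments=10 loops=2 length=7.589

cell (1,1): code 0100 → (1.621,2.000)–(2.000,1.315)
cell (1,2): code 1000 → (2.000,2.217)–(1.621,2.000)
cell (2,1): code 0010 → (2.000,1.315)–(2.255,2.000)
cell (2,2): code 0001 → (2.255,2.000)–(2.000,2.217)
cell (4,6): code 0100 → (4.884,7.000)–(5.000,6.932)
cell (4,7): code 1100 → (4.082,8.000)–(4.884,7.000)
cell (4,8): code 1000 → (5.000,8.819)–(4.082,8.000)
cell (5,6): code 0010 → (5.000,6.932)–(5.117,7.000)
cell (5,7): code 0011 → (5.117,7.000)–(5.926,8.000)
cell (5,8): code 0001 → (5.926,8.000)–(5.000,8.819)
total: 10 segments, chained into 2 closed loop(s), length Σ = 7.588867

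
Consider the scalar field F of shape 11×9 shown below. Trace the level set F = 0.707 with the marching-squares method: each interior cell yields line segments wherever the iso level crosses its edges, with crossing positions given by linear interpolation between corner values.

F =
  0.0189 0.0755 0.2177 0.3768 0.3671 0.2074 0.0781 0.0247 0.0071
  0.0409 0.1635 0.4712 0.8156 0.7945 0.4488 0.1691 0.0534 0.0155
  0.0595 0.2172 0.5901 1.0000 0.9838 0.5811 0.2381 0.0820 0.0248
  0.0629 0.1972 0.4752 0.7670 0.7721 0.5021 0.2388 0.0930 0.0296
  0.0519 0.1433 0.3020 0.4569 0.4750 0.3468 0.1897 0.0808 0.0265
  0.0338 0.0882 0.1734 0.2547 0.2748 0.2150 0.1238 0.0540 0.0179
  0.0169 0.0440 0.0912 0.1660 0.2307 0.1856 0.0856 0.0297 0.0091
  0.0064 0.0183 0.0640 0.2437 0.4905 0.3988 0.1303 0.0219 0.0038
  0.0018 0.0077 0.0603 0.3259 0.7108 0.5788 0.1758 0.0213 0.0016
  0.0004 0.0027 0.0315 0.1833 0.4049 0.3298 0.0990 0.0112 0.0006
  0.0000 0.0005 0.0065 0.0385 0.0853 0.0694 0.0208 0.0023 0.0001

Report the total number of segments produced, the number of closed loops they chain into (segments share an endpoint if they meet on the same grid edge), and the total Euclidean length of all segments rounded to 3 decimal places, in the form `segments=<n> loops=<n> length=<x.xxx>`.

cell (0,2): code 0100 → (0.753,3.000)–(1.000,2.685)
cell (0,3): code 1100 → (0.795,4.000)–(0.753,3.000)
cell (0,4): code 1000 → (1.000,4.253)–(0.795,4.000)
cell (1,2): code 0110 → (1.000,2.685)–(2.000,2.285)
cell (1,4): code 1001 → (2.000,4.687)–(1.000,4.253)
cell (2,2): code 0110 → (2.000,2.285)–(3.000,2.794)
cell (2,4): code 1001 → (3.000,4.241)–(2.000,4.687)
cell (3,2): code 0010 → (3.000,2.794)–(3.193,3.000)
cell (3,3): code 0011 → (3.193,3.000)–(3.219,4.000)
cell (3,4): code 0001 → (3.219,4.000)–(3.000,4.241)
cell (7,3): code 0100 → (7.983,4.000)–(8.000,3.990)
cell (7,4): code 1000 → (8.000,4.029)–(7.983,4.000)
cell (8,3): code 0010 → (8.000,3.990)–(8.012,4.000)
cell (8,4): code 0001 → (8.012,4.000)–(8.000,4.029)
total: 14 segments, chained into 2 closed loop(s), length Σ = 7.820723

segments=14 loops=2 length=7.821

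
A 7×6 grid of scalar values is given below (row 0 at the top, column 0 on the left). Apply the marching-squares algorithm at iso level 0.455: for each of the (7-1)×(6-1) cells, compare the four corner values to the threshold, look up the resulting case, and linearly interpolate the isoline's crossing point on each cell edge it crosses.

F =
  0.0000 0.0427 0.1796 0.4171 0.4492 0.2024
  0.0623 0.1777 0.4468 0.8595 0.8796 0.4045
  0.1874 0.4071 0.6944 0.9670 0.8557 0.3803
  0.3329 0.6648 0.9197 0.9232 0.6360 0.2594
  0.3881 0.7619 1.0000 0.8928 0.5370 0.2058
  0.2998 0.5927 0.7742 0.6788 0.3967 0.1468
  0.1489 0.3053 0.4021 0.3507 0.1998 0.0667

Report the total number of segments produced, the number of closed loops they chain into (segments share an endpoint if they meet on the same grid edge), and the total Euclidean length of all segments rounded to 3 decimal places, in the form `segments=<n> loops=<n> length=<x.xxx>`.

segments=18 loops=1 length=16.340

cell (0,2): code 0100 → (0.086,3.000)–(1.000,2.020)
cell (0,3): code 1100 → (0.013,4.000)–(0.086,3.000)
cell (0,4): code 1000 → (1.000,4.894)–(0.013,4.000)
cell (1,1): code 0100 → (1.033,2.000)–(2.000,1.167)
cell (1,2): code 1110 → (1.000,2.020)–(1.033,2.000)
cell (1,4): code 1001 → (2.000,4.843)–(1.000,4.894)
cell (2,0): code 0100 → (2.186,1.000)–(3.000,0.368)
cell (2,1): code 1110 → (2.000,1.167)–(2.186,1.000)
cell (2,4): code 1001 → (3.000,4.481)–(2.000,4.843)
cell (3,0): code 0110 → (3.000,0.368)–(4.000,0.179)
cell (3,4): code 1001 → (4.000,4.248)–(3.000,4.481)
cell (4,0): code 0110 → (4.000,0.179)–(5.000,0.530)
cell (4,3): code 1011 → (5.000,3.793)–(4.584,4.000)
cell (4,4): code 0001 → (4.584,4.000)–(4.000,4.248)
cell (5,0): code 0010 → (5.000,0.530)–(5.479,1.000)
cell (5,1): code 0011 → (5.479,1.000)–(5.858,2.000)
cell (5,2): code 0011 → (5.858,2.000)–(5.682,3.000)
cell (5,3): code 0001 → (5.682,3.000)–(5.000,3.793)
total: 18 segments, chained into 1 closed loop(s), length Σ = 16.339687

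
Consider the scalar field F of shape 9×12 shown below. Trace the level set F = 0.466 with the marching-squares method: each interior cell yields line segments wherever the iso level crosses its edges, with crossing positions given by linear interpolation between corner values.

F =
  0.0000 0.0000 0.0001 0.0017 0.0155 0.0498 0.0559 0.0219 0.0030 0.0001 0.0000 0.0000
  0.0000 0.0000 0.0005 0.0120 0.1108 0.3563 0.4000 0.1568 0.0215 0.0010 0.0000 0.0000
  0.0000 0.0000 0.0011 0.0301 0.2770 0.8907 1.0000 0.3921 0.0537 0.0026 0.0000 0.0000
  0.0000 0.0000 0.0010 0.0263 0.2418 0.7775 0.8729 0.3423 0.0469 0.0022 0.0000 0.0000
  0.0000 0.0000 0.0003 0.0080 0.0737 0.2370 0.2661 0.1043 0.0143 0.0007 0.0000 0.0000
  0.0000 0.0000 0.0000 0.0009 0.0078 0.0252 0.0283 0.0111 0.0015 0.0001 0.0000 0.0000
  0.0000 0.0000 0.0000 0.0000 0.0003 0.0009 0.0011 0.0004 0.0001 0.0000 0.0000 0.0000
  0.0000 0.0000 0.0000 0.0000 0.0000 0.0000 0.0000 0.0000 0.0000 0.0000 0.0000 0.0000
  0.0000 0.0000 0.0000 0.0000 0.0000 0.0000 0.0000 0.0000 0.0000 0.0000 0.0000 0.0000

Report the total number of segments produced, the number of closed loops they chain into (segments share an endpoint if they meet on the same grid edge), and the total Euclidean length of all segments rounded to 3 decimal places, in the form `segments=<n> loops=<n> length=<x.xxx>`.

segments=8 loops=1 length=8.163

cell (1,4): code 0100 → (1.205,5.000)–(2.000,4.308)
cell (1,5): code 1100 → (1.110,6.000)–(1.205,5.000)
cell (1,6): code 1000 → (2.000,6.878)–(1.110,6.000)
cell (2,4): code 0110 → (2.000,4.308)–(3.000,4.419)
cell (2,6): code 1001 → (3.000,6.767)–(2.000,6.878)
cell (3,4): code 0010 → (3.000,4.419)–(3.576,5.000)
cell (3,5): code 0011 → (3.576,5.000)–(3.671,6.000)
cell (3,6): code 0001 → (3.671,6.000)–(3.000,6.767)
total: 8 segments, chained into 1 closed loop(s), length Σ = 8.162949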